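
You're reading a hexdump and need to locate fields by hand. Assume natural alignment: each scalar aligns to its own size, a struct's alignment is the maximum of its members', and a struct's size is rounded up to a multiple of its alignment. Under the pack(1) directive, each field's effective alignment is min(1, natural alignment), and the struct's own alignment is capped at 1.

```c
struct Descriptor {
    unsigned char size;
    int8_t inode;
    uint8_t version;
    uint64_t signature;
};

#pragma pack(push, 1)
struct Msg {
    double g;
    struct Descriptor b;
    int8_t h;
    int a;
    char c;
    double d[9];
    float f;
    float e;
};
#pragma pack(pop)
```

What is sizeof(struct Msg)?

Descriptor: 0..1  size  (1B, 1-aligned); 1..2  inode  (1B, 1-aligned); 2..3  version  (1B, 1-aligned); 3..8  -- padding (5B); 8..16  signature  (8B, 8-aligned); sizeof = 16, alignof = 8
0..8  g  (8B, 1-aligned)
8..24  b  (16B, 1-aligned)
24..25  h  (1B, 1-aligned)
25..29  a  (4B, 1-aligned)
29..30  c  (1B, 1-aligned)
30..102  d  (72B, 1-aligned)
102..106  f  (4B, 1-aligned)
106..110  e  (4B, 1-aligned)
sizeof = 110, alignof = 1

110 bytes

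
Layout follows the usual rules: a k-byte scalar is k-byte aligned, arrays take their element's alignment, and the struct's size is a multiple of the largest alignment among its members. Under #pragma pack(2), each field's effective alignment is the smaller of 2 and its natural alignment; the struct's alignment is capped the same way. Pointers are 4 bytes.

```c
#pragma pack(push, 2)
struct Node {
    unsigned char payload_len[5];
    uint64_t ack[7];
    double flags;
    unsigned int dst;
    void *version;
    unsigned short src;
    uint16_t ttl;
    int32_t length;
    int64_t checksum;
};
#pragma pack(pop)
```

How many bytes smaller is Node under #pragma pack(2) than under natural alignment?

2

natural layout:
  0..5  payload_len  (5B, 1-aligned)
  5..8  -- padding (3B)
  8..64  ack  (56B, 8-aligned)
  64..72  flags  (8B, 8-aligned)
  72..76  dst  (4B, 4-aligned)
  76..80  version  (4B, 4-aligned)
  80..82  src  (2B, 2-aligned)
  82..84  ttl  (2B, 2-aligned)
  84..88  length  (4B, 4-aligned)
  88..96  checksum  (8B, 8-aligned)
  sizeof = 96, alignof = 8
packed(2) layout:
  0..5  payload_len  (5B, 1-aligned)
  5..6  -- padding (1B)
  6..62  ack  (56B, 2-aligned)
  62..70  flags  (8B, 2-aligned)
  70..74  dst  (4B, 2-aligned)
  74..78  version  (4B, 2-aligned)
  78..80  src  (2B, 2-aligned)
  80..82  ttl  (2B, 2-aligned)
  82..86  length  (4B, 2-aligned)
  86..94  checksum  (8B, 2-aligned)
  sizeof = 94, alignof = 2
96 − 94 = 2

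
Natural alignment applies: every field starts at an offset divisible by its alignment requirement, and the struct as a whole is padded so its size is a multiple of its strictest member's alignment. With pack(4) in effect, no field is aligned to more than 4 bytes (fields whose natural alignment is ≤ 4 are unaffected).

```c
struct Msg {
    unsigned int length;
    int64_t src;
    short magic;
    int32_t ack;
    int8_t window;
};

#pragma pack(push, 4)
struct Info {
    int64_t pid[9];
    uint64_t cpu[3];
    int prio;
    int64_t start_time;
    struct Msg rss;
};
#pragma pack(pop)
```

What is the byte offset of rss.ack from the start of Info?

Msg: @0: length [4B, align 4] → 4; +4 pad (align 8); @8: src [8B, align 8] → 16; @16: magic [2B, align 2] → 18; +2 pad (align 4); @20: ack [4B, align 4] → 24; @24: window [1B, align 1] → 25; +7 tail pad (align 8); size 32, align 8
@0: pid [72B, align 4] → 72
@72: cpu [24B, align 4] → 96
@96: prio [4B, align 4] → 100
@100: start_time [8B, align 4] → 108
@108: rss [32B, align 4] → 140
within Msg: ack at 20
108 + 20 = 128

128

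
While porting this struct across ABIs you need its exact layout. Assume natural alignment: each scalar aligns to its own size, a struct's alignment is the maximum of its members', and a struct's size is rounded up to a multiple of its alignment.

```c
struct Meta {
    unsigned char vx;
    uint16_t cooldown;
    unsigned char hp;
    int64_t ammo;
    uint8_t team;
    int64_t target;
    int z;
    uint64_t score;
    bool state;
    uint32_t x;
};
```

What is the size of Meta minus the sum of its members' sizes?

@0: vx [1B, align 1] → 1
+1 pad (align 2)
@2: cooldown [2B, align 2] → 4
@4: hp [1B, align 1] → 5
+3 pad (align 8)
@8: ammo [8B, align 8] → 16
@16: team [1B, align 1] → 17
+7 pad (align 8)
@24: target [8B, align 8] → 32
@32: z [4B, align 4] → 36
+4 pad (align 8)
@40: score [8B, align 8] → 48
@48: state [1B, align 1] → 49
+3 pad (align 4)
@52: x [4B, align 4] → 56
size 56, align 8
data bytes 38, size 56 → padding 18

18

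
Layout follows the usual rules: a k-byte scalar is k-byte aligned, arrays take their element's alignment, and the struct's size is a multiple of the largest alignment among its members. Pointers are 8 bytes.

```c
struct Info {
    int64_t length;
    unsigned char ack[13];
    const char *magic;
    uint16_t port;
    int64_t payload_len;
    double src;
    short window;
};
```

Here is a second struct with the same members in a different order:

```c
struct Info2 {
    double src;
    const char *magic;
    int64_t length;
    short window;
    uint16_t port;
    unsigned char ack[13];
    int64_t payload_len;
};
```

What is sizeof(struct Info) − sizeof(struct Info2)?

8

@0: length [8B, align 8] → 8
@8: ack [13B, align 1] → 21
+3 pad (align 8)
@24: magic [8B, align 8] → 32
@32: port [2B, align 2] → 34
+6 pad (align 8)
@40: payload_len [8B, align 8] → 48
@48: src [8B, align 8] → 56
@56: window [2B, align 2] → 58
+6 tail pad (align 8)
size 64, align 8
— Info2 —
@0: src [8B, align 8] → 8
@8: magic [8B, align 8] → 16
@16: length [8B, align 8] → 24
@24: window [2B, align 2] → 26
@26: port [2B, align 2] → 28
@28: ack [13B, align 1] → 41
+7 pad (align 8)
@48: payload_len [8B, align 8] → 56
size 56, align 8
64 − 56 = 8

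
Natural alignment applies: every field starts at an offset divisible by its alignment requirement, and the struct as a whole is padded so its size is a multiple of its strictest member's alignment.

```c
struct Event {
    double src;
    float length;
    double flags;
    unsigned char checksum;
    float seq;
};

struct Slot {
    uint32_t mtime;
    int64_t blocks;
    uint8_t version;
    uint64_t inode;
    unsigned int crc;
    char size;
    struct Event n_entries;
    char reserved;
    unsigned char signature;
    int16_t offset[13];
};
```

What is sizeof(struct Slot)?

Event: @0: src [8B, align 8] → 8; @8: length [4B, align 4] → 12; +4 pad (align 8); @16: flags [8B, align 8] → 24; @24: checksum [1B, align 1] → 25; +3 pad (align 4); @28: seq [4B, align 4] → 32; size 32, align 8
@0: mtime [4B, align 4] → 4
+4 pad (align 8)
@8: blocks [8B, align 8] → 16
@16: version [1B, align 1] → 17
+7 pad (align 8)
@24: inode [8B, align 8] → 32
@32: crc [4B, align 4] → 36
@36: size [1B, align 1] → 37
+3 pad (align 8)
@40: n_entries [32B, align 8] → 72
@72: reserved [1B, align 1] → 73
@73: signature [1B, align 1] → 74
@74: offset [26B, align 2] → 100
+4 tail pad (align 8)
size 104, align 8

104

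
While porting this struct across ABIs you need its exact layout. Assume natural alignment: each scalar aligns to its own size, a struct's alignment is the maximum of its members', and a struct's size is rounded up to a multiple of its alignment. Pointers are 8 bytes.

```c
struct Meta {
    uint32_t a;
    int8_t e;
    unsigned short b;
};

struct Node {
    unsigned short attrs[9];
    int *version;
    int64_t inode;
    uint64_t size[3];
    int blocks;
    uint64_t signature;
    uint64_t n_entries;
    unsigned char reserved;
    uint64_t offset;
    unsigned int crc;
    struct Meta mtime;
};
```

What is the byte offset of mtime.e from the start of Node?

Meta: @0: a [4B, align 4] → 4; @4: e [1B, align 1] → 5; +1 pad (align 2); @6: b [2B, align 2] → 8; size 8, align 4
@0: attrs [18B, align 2] → 18
+6 pad (align 8)
@24: version [8B, align 8] → 32
@32: inode [8B, align 8] → 40
@40: size [24B, align 8] → 64
@64: blocks [4B, align 4] → 68
+4 pad (align 8)
@72: signature [8B, align 8] → 80
@80: n_entries [8B, align 8] → 88
@88: reserved [1B, align 1] → 89
+7 pad (align 8)
@96: offset [8B, align 8] → 104
@104: crc [4B, align 4] → 108
@108: mtime [8B, align 4] → 116
within Meta: e at 4
108 + 4 = 112

112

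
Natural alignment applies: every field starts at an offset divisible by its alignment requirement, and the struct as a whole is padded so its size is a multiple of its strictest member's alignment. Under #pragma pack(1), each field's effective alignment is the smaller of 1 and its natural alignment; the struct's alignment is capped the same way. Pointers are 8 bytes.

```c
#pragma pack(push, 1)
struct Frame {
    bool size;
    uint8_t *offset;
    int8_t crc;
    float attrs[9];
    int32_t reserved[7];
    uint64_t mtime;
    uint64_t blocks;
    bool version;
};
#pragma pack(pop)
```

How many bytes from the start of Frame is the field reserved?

size at 0 (size 1, align 1) → ends 1
offset at 1 (size 8, align 1) → ends 9
crc at 9 (size 1, align 1) → ends 10
attrs at 10 (size 36, align 1) → ends 46
reserved at 46 (size 28, align 1) → ends 74

46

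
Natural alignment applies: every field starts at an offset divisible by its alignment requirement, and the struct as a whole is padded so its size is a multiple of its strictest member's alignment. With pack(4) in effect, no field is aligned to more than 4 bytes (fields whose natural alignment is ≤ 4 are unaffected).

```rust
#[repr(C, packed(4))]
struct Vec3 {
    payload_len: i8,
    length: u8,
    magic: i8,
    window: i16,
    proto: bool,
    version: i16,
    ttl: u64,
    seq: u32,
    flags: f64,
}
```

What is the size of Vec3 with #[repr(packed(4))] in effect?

payload_len at 0 (size 1, align 1) → ends 1
length at 1 (size 1, align 1) → ends 2
magic at 2 (size 1, align 1) → ends 3
pad 1 to align 2 for window
window at 4 (size 2, align 2) → ends 6
proto at 6 (size 1, align 1) → ends 7
pad 1 to align 2 for version
version at 8 (size 2, align 2) → ends 10
pad 2 to align 4 for ttl
ttl at 12 (size 8, align 4) → ends 20
seq at 20 (size 4, align 4) → ends 24
flags at 24 (size 8, align 4) → ends 32
total 32 bytes, alignment 4

32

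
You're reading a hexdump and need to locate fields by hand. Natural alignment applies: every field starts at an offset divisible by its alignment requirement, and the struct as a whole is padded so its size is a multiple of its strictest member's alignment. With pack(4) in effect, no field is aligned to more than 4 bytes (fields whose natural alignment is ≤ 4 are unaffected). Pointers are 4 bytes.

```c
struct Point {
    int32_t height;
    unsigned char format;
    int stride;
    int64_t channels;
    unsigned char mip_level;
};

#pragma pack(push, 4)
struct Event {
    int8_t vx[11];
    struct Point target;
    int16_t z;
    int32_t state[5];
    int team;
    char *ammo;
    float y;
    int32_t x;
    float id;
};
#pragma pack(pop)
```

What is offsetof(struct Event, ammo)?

72

Point: @0: height [4B, align 4] → 4; @4: format [1B, align 1] → 5; +3 pad (align 4); @8: stride [4B, align 4] → 12; +4 pad (align 8); @16: channels [8B, align 8] → 24; @24: mip_level [1B, align 1] → 25; +7 tail pad (align 8); size 32, align 8
@0: vx [11B, align 1] → 11
+1 pad (align 4)
@12: target [32B, align 4] → 44
@44: z [2B, align 2] → 46
+2 pad (align 4)
@48: state [20B, align 4] → 68
@68: team [4B, align 4] → 72
@72: ammo [4B, align 4] → 76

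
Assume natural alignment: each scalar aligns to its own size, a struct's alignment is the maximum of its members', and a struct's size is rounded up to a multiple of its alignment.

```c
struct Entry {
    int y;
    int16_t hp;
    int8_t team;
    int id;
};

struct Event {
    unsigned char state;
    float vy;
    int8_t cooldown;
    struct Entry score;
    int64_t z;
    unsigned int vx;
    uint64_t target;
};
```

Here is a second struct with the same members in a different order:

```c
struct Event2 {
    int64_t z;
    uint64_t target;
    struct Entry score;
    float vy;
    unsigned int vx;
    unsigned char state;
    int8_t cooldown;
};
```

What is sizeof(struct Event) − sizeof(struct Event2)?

Entry: 0..4  y  (4B, 4-aligned); 4..6  hp  (2B, 2-aligned); 6..7  team  (1B, 1-aligned); 7..8  -- padding (1B); 8..12  id  (4B, 4-aligned); sizeof = 12, alignof = 4
0..1  state  (1B, 1-aligned)
1..4  -- padding (3B)
4..8  vy  (4B, 4-aligned)
8..9  cooldown  (1B, 1-aligned)
9..12  -- padding (3B)
12..24  score  (12B, 4-aligned)
24..32  z  (8B, 8-aligned)
32..36  vx  (4B, 4-aligned)
36..40  -- padding (4B)
40..48  target  (8B, 8-aligned)
sizeof = 48, alignof = 8
— Event2 —
0..8  z  (8B, 8-aligned)
8..16  target  (8B, 8-aligned)
16..28  score  (12B, 4-aligned)
28..32  vy  (4B, 4-aligned)
32..36  vx  (4B, 4-aligned)
36..37  state  (1B, 1-aligned)
37..38  cooldown  (1B, 1-aligned)
38..40  -- tail padding (2B)
sizeof = 40, alignof = 8
48 − 40 = 8

8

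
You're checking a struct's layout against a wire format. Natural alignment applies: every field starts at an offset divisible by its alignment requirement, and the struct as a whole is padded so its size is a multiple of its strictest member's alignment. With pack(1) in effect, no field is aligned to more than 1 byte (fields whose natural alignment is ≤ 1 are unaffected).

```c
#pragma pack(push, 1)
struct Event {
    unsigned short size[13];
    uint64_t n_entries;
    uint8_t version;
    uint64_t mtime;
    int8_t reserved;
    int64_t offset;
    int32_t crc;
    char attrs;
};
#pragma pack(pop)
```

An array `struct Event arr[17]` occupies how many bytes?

@0: size [26B, align 1] → 26
@26: n_entries [8B, align 1] → 34
@34: version [1B, align 1] → 35
@35: mtime [8B, align 1] → 43
@43: reserved [1B, align 1] → 44
@44: offset [8B, align 1] → 52
@52: crc [4B, align 1] → 56
@56: attrs [1B, align 1] → 57
size 57, align 1
array of 17: 17 × 57 = 969

969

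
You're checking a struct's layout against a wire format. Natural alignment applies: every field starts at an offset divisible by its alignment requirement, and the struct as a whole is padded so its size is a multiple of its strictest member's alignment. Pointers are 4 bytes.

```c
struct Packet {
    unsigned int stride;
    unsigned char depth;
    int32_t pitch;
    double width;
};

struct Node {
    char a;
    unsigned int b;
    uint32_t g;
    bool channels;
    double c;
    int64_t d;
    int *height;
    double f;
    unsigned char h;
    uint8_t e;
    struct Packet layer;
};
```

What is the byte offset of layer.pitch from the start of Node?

Packet: stride at 0 (size 4, align 4) → ends 4; depth at 4 (size 1, align 1) → ends 5; pad 3 to align 4 for pitch; pitch at 8 (size 4, align 4) → ends 12; pad 4 to align 8 for width; width at 16 (size 8, align 8) → ends 24; total 24 bytes, alignment 8
a at 0 (size 1, align 1) → ends 1
pad 3 to align 4 for b
b at 4 (size 4, align 4) → ends 8
g at 8 (size 4, align 4) → ends 12
channels at 12 (size 1, align 1) → ends 13
pad 3 to align 8 for c
c at 16 (size 8, align 8) → ends 24
d at 24 (size 8, align 8) → ends 32
height at 32 (size 4, align 4) → ends 36
pad 4 to align 8 for f
f at 40 (size 8, align 8) → ends 48
h at 48 (size 1, align 1) → ends 49
e at 49 (size 1, align 1) → ends 50
pad 6 to align 8 for layer
layer at 56 (size 24, align 8) → ends 80
within Packet: pitch at 8
56 + 8 = 64

64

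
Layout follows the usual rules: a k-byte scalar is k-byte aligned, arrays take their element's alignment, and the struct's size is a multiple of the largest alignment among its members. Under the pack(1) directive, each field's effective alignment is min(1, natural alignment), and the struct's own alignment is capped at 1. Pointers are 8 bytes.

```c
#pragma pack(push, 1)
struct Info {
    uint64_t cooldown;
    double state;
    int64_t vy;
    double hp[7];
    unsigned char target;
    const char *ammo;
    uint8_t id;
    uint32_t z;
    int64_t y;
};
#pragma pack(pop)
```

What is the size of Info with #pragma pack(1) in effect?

102

0..8  cooldown  (8B, 1-aligned)
8..16  state  (8B, 1-aligned)
16..24  vy  (8B, 1-aligned)
24..80  hp  (56B, 1-aligned)
80..81  target  (1B, 1-aligned)
81..89  ammo  (8B, 1-aligned)
89..90  id  (1B, 1-aligned)
90..94  z  (4B, 1-aligned)
94..102  y  (8B, 1-aligned)
sizeof = 102, alignof = 1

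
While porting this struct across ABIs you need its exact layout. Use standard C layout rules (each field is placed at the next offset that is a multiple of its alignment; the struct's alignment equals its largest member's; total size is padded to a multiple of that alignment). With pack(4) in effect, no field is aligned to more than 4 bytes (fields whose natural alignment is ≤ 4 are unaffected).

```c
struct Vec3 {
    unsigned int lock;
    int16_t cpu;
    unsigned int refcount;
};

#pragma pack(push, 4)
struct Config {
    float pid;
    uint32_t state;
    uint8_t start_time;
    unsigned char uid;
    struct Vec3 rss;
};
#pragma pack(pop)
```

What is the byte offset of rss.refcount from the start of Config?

20

Vec3: @0: lock [4B, align 4] → 4; @4: cpu [2B, align 2] → 6; +2 pad (align 4); @8: refcount [4B, align 4] → 12; size 12, align 4
@0: pid [4B, align 4] → 4
@4: state [4B, align 4] → 8
@8: start_time [1B, align 1] → 9
@9: uid [1B, align 1] → 10
+2 pad (align 4)
@12: rss [12B, align 4] → 24
within Vec3: refcount at 8
12 + 8 = 20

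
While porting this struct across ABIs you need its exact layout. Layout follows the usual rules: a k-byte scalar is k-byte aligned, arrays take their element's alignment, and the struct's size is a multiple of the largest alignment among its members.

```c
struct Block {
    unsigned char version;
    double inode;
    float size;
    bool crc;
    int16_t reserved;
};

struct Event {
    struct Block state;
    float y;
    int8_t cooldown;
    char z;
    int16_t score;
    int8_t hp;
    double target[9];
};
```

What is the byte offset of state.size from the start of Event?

Block: @0: version [1B, align 1] → 1; +7 pad (align 8); @8: inode [8B, align 8] → 16; @16: size [4B, align 4] → 20; @20: crc [1B, align 1] → 21; +1 pad (align 2); @22: reserved [2B, align 2] → 24; size 24, align 8
@0: state [24B, align 8] → 24
within Block: size at 16
0 + 16 = 16

16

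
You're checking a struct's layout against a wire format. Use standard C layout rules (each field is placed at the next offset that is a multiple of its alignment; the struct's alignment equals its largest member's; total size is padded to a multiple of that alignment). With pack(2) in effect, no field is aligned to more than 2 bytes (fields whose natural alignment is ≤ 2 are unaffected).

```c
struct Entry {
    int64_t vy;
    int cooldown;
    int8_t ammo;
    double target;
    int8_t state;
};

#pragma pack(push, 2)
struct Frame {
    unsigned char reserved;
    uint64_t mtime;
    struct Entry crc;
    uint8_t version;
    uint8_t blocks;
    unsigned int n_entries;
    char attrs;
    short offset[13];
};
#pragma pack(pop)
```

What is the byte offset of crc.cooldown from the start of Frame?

Entry: 0..8  vy  (8B, 8-aligned); 8..12  cooldown  (4B, 4-aligned); 12..13  ammo  (1B, 1-aligned); 13..16  -- padding (3B); 16..24  target  (8B, 8-aligned); 24..25  state  (1B, 1-aligned); 25..32  -- tail padding (7B); sizeof = 32, alignof = 8
0..1  reserved  (1B, 1-aligned)
1..2  -- padding (1B)
2..10  mtime  (8B, 2-aligned)
10..42  crc  (32B, 2-aligned)
within Entry: cooldown at 8
10 + 8 = 18

18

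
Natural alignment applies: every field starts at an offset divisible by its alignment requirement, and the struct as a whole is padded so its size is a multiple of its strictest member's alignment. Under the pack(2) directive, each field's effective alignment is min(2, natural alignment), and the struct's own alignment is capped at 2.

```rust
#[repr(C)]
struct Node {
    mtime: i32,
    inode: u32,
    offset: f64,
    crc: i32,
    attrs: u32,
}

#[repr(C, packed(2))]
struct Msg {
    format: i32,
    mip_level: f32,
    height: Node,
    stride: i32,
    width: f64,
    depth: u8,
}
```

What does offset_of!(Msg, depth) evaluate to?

Node: 0..4  mtime  (4B, 4-aligned); 4..8  inode  (4B, 4-aligned); 8..16  offset  (8B, 8-aligned); 16..20  crc  (4B, 4-aligned); 20..24  attrs  (4B, 4-aligned); sizeof = 24, alignof = 8
0..4  format  (4B, 2-aligned)
4..8  mip_level  (4B, 2-aligned)
8..32  height  (24B, 2-aligned)
32..36  stride  (4B, 2-aligned)
36..44  width  (8B, 2-aligned)
44..45  depth  (1B, 1-aligned)

44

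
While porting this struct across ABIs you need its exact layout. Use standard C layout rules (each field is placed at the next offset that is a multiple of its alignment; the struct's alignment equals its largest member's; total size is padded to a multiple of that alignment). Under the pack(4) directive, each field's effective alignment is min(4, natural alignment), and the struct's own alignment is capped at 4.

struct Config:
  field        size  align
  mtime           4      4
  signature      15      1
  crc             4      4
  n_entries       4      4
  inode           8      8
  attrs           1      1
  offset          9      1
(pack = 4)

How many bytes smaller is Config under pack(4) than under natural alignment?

8

natural layout:
  @0: mtime [4B, align 4] → 4
  @4: signature [15B, align 1] → 19
  +1 pad (align 4)
  @20: crc [4B, align 4] → 24
  @24: n_entries [4B, align 4] → 28
  +4 pad (align 8)
  @32: inode [8B, align 8] → 40
  @40: attrs [1B, align 1] → 41
  @41: offset [9B, align 1] → 50
  +6 tail pad (align 8)
  size 56, align 8
packed(4) layout:
  @0: mtime [4B, align 4] → 4
  @4: signature [15B, align 1] → 19
  +1 pad (align 4)
  @20: crc [4B, align 4] → 24
  @24: n_entries [4B, align 4] → 28
  @28: inode [8B, align 4] → 36
  @36: attrs [1B, align 1] → 37
  @37: offset [9B, align 1] → 46
  +2 tail pad (align 4)
  size 48, align 4
56 − 48 = 8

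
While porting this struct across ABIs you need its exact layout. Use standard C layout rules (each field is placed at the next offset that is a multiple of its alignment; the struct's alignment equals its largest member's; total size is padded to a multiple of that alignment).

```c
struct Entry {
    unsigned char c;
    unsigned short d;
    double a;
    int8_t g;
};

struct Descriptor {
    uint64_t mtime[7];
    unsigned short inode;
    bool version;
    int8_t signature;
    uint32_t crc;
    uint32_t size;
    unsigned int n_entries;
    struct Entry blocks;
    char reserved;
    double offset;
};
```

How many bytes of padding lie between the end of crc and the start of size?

0

Entry: @0: c [1B, align 1] → 1; +1 pad (align 2); @2: d [2B, align 2] → 4; +4 pad (align 8); @8: a [8B, align 8] → 16; @16: g [1B, align 1] → 17; +7 tail pad (align 8); size 24, align 8
@0: mtime [56B, align 8] → 56
@56: inode [2B, align 2] → 58
@58: version [1B, align 1] → 59
@59: signature [1B, align 1] → 60
@60: crc [4B, align 4] → 64
@64: size [4B, align 4] → 68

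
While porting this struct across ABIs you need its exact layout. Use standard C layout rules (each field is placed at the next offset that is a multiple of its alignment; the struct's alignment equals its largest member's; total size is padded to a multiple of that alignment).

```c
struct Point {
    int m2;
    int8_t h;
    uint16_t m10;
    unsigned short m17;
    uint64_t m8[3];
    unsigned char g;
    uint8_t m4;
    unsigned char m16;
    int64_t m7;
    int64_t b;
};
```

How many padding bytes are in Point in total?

@0: m2 [4B, align 4] → 4
@4: h [1B, align 1] → 5
+1 pad (align 2)
@6: m10 [2B, align 2] → 8
@8: m17 [2B, align 2] → 10
+6 pad (align 8)
@16: m8 [24B, align 8] → 40
@40: g [1B, align 1] → 41
@41: m4 [1B, align 1] → 42
@42: m16 [1B, align 1] → 43
+5 pad (align 8)
@48: m7 [8B, align 8] → 56
@56: b [8B, align 8] → 64
size 64, align 8
data bytes 52, size 64 → padding 12

12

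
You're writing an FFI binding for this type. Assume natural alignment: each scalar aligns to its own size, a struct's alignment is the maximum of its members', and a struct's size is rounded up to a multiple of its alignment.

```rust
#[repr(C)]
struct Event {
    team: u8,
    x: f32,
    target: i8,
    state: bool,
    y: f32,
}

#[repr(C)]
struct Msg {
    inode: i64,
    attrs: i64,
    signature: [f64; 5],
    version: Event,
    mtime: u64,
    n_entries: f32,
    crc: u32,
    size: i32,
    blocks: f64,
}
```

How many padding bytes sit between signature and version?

Event: @0: team [1B, align 1] → 1; +3 pad (align 4); @4: x [4B, align 4] → 8; @8: target [1B, align 1] → 9; @9: state [1B, align 1] → 10; +2 pad (align 4); @12: y [4B, align 4] → 16; size 16, align 4
@0: inode [8B, align 8] → 8
@8: attrs [8B, align 8] → 16
@16: signature [40B, align 8] → 56
@56: version [16B, align 4] → 72

0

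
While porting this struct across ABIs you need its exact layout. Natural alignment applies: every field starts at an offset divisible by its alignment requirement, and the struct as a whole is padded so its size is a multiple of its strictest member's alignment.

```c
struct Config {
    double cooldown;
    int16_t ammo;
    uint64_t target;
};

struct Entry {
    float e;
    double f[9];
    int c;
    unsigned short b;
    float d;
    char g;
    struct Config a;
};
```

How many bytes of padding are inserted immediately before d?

2

Config: cooldown at 0 (size 8, align 8) → ends 8; ammo at 8 (size 2, align 2) → ends 10; pad 6 to align 8 for target; target at 16 (size 8, align 8) → ends 24; total 24 bytes, alignment 8
e at 0 (size 4, align 4) → ends 4
pad 4 to align 8 for f
f at 8 (size 72, align 8) → ends 80
c at 80 (size 4, align 4) → ends 84
b at 84 (size 2, align 2) → ends 86
pad 2 to align 4 for d
d at 88 (size 4, align 4) → ends 92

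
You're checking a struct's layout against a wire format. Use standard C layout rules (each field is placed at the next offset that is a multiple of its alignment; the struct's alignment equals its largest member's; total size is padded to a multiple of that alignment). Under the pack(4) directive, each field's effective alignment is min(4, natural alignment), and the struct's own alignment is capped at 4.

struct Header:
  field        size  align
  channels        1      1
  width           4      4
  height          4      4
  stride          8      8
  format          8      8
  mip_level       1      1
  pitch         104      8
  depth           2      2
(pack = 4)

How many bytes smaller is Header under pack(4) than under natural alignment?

12

natural layout:
  0..1  channels  (1B, 1-aligned)
  1..4  -- padding (3B)
  4..8  width  (4B, 4-aligned)
  8..12  height  (4B, 4-aligned)
  12..16  -- padding (4B)
  16..24  stride  (8B, 8-aligned)
  24..32  format  (8B, 8-aligned)
  32..33  mip_level  (1B, 1-aligned)
  33..40  -- padding (7B)
  40..144  pitch  (104B, 8-aligned)
  144..146  depth  (2B, 2-aligned)
  146..152  -- tail padding (6B)
  sizeof = 152, alignof = 8
packed(4) layout:
  0..1  channels  (1B, 1-aligned)
  1..4  -- padding (3B)
  4..8  width  (4B, 4-aligned)
  8..12  height  (4B, 4-aligned)
  12..20  stride  (8B, 4-aligned)
  20..28  format  (8B, 4-aligned)
  28..29  mip_level  (1B, 1-aligned)
  29..32  -- padding (3B)
  32..136  pitch  (104B, 4-aligned)
  136..138  depth  (2B, 2-aligned)
  138..140  -- tail padding (2B)
  sizeof = 140, alignof = 4
152 − 140 = 12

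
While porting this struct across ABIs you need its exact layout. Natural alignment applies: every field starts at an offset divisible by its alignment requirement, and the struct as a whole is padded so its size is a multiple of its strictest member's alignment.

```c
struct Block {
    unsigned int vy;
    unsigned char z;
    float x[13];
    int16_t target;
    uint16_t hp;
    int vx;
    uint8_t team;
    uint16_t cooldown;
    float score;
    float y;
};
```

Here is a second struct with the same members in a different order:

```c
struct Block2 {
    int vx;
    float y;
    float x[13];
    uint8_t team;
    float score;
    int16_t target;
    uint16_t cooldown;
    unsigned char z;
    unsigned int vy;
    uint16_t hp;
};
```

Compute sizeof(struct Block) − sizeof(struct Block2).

-4

vy at 0 (size 4, align 4) → ends 4
z at 4 (size 1, align 1) → ends 5
pad 3 to align 4 for x
x at 8 (size 52, align 4) → ends 60
target at 60 (size 2, align 2) → ends 62
hp at 62 (size 2, align 2) → ends 64
vx at 64 (size 4, align 4) → ends 68
team at 68 (size 1, align 1) → ends 69
pad 1 to align 2 for cooldown
cooldown at 70 (size 2, align 2) → ends 72
score at 72 (size 4, align 4) → ends 76
y at 76 (size 4, align 4) → ends 80
total 80 bytes, alignment 4
— Block2 —
vx at 0 (size 4, align 4) → ends 4
y at 4 (size 4, align 4) → ends 8
x at 8 (size 52, align 4) → ends 60
team at 60 (size 1, align 1) → ends 61
pad 3 to align 4 for score
score at 64 (size 4, align 4) → ends 68
target at 68 (size 2, align 2) → ends 70
cooldown at 70 (size 2, align 2) → ends 72
z at 72 (size 1, align 1) → ends 73
pad 3 to align 4 for vy
vy at 76 (size 4, align 4) → ends 80
hp at 80 (size 2, align 2) → ends 82
tail pad 2 to reach multiple of 4
total 84 bytes, alignment 4
80 − 84 = -4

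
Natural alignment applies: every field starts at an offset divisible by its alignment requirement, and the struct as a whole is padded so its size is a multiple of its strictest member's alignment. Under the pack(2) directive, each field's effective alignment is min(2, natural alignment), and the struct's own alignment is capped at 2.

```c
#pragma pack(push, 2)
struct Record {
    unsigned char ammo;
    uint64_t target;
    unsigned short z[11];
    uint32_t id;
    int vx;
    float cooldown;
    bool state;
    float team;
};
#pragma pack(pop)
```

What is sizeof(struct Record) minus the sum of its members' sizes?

@0: ammo [1B, align 1] → 1
+1 pad (align 2)
@2: target [8B, align 2] → 10
@10: z [22B, align 2] → 32
@32: id [4B, align 2] → 36
@36: vx [4B, align 2] → 40
@40: cooldown [4B, align 2] → 44
@44: state [1B, align 1] → 45
+1 pad (align 2)
@46: team [4B, align 2] → 50
size 50, align 2
data bytes 48, size 50 → padding 2

2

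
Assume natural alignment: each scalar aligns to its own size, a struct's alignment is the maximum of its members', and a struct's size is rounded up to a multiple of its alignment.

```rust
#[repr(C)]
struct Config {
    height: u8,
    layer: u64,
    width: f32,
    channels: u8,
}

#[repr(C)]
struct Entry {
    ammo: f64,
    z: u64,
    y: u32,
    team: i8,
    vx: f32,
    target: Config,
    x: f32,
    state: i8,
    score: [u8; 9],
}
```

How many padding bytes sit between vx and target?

Config: 0..1  height  (1B, 1-aligned); 1..8  -- padding (7B); 8..16  layer  (8B, 8-aligned); 16..20  width  (4B, 4-aligned); 20..21  channels  (1B, 1-aligned); 21..24  -- tail padding (3B); sizeof = 24, alignof = 8
0..8  ammo  (8B, 8-aligned)
8..16  z  (8B, 8-aligned)
16..20  y  (4B, 4-aligned)
20..21  team  (1B, 1-aligned)
21..24  -- padding (3B)
24..28  vx  (4B, 4-aligned)
28..32  -- padding (4B)
32..56  target  (24B, 8-aligned)

4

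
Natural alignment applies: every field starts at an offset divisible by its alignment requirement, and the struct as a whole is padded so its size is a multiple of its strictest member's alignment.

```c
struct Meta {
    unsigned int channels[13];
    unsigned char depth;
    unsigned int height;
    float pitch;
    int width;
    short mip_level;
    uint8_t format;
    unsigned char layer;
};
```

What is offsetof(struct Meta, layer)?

71

0..52  channels  (52B, 4-aligned)
52..53  depth  (1B, 1-aligned)
53..56  -- padding (3B)
56..60  height  (4B, 4-aligned)
60..64  pitch  (4B, 4-aligned)
64..68  width  (4B, 4-aligned)
68..70  mip_level  (2B, 2-aligned)
70..71  format  (1B, 1-aligned)
71..72  layer  (1B, 1-aligned)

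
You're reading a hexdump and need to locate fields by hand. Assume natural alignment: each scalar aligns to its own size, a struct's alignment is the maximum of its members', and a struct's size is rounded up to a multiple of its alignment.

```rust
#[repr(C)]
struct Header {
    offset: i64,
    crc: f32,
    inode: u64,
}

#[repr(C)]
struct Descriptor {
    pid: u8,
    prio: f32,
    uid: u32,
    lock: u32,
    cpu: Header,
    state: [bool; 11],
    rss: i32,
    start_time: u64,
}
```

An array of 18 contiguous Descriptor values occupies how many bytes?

1152

Header: offset at 0 (size 8, align 8) → ends 8; crc at 8 (size 4, align 4) → ends 12; pad 4 to align 8 for inode; inode at 16 (size 8, align 8) → ends 24; total 24 bytes, alignment 8
pid at 0 (size 1, align 1) → ends 1
pad 3 to align 4 for prio
prio at 4 (size 4, align 4) → ends 8
uid at 8 (size 4, align 4) → ends 12
lock at 12 (size 4, align 4) → ends 16
cpu at 16 (size 24, align 8) → ends 40
state at 40 (size 11, align 1) → ends 51
pad 1 to align 4 for rss
rss at 52 (size 4, align 4) → ends 56
start_time at 56 (size 8, align 8) → ends 64
total 64 bytes, alignment 8
array of 18: 18 × 64 = 1152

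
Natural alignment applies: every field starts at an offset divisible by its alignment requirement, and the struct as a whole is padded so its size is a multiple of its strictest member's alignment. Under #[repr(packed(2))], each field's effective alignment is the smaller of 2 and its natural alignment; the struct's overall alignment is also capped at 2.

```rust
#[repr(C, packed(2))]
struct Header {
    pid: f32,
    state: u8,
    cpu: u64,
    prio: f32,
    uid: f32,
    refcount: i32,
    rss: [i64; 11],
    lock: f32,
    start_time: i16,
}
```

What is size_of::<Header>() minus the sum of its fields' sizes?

pid at 0 (size 4, align 2) → ends 4
state at 4 (size 1, align 1) → ends 5
pad 1 to align 2 for cpu
cpu at 6 (size 8, align 2) → ends 14
prio at 14 (size 4, align 2) → ends 18
uid at 18 (size 4, align 2) → ends 22
refcount at 22 (size 4, align 2) → ends 26
rss at 26 (size 88, align 2) → ends 114
lock at 114 (size 4, align 2) → ends 118
start_time at 118 (size 2, align 2) → ends 120
total 120 bytes, alignment 2
data bytes 119, size 120 → padding 1

1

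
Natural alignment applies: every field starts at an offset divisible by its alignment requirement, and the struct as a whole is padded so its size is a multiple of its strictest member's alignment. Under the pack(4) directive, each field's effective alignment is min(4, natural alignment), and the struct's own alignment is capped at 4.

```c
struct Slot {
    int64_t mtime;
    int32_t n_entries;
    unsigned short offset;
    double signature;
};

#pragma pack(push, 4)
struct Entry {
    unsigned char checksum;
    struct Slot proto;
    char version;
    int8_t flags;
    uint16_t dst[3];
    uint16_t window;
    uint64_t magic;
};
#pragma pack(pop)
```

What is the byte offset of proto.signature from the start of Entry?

Slot: mtime at 0 (size 8, align 8) → ends 8; n_entries at 8 (size 4, align 4) → ends 12; offset at 12 (size 2, align 2) → ends 14; pad 2 to align 8 for signature; signature at 16 (size 8, align 8) → ends 24; total 24 bytes, alignment 8
checksum at 0 (size 1, align 1) → ends 1
pad 3 to align 4 for proto
proto at 4 (size 24, align 4) → ends 28
within Slot: signature at 16
4 + 16 = 20

20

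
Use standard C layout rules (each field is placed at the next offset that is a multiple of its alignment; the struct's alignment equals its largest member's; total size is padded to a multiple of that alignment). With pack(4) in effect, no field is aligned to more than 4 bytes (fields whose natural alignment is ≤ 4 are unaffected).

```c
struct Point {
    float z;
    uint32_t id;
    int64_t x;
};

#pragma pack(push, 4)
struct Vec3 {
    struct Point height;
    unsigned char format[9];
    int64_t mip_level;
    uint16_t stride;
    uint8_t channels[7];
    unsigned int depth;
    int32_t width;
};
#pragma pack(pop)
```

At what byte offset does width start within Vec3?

52

Point: @0: z [4B, align 4] → 4; @4: id [4B, align 4] → 8; @8: x [8B, align 8] → 16; size 16, align 8
@0: height [16B, align 4] → 16
@16: format [9B, align 1] → 25
+3 pad (align 4)
@28: mip_level [8B, align 4] → 36
@36: stride [2B, align 2] → 38
@38: channels [7B, align 1] → 45
+3 pad (align 4)
@48: depth [4B, align 4] → 52
@52: width [4B, align 4] → 56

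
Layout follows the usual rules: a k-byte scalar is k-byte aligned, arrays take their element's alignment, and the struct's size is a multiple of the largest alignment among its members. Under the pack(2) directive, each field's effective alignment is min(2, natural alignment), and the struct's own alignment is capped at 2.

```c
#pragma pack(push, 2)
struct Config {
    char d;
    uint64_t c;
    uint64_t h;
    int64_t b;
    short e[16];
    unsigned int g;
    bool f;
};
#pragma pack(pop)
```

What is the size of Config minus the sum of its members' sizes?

2

d at 0 (size 1, align 1) → ends 1
pad 1 to align 2 for c
c at 2 (size 8, align 2) → ends 10
h at 10 (size 8, align 2) → ends 18
b at 18 (size 8, align 2) → ends 26
e at 26 (size 32, align 2) → ends 58
g at 58 (size 4, align 2) → ends 62
f at 62 (size 1, align 1) → ends 63
tail pad 1 to reach multiple of 2
total 64 bytes, alignment 2
data bytes 62, size 64 → padding 2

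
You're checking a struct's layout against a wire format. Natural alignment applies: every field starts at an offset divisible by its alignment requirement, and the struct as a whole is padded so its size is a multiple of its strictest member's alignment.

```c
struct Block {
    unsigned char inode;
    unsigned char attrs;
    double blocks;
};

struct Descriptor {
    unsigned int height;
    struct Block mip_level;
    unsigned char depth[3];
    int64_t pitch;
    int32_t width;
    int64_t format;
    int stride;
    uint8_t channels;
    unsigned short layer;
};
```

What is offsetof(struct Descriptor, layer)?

Block: @0: inode [1B, align 1] → 1; @1: attrs [1B, align 1] → 2; +6 pad (align 8); @8: blocks [8B, align 8] → 16; size 16, align 8
@0: height [4B, align 4] → 4
+4 pad (align 8)
@8: mip_level [16B, align 8] → 24
@24: depth [3B, align 1] → 27
+5 pad (align 8)
@32: pitch [8B, align 8] → 40
@40: width [4B, align 4] → 44
+4 pad (align 8)
@48: format [8B, align 8] → 56
@56: stride [4B, align 4] → 60
@60: channels [1B, align 1] → 61
+1 pad (align 2)
@62: layer [2B, align 2] → 64

62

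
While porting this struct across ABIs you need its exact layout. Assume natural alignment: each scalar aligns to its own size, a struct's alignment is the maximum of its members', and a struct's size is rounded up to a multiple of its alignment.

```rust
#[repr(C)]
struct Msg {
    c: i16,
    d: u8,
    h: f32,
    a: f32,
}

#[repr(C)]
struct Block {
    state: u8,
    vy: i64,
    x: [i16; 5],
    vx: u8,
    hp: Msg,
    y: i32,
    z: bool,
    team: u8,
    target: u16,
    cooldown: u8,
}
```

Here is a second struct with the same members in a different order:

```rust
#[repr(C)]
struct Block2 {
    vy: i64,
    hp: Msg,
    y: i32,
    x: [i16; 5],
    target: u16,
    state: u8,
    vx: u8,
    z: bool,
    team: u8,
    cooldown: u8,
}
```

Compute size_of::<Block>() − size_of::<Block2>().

Msg: c at 0 (size 2, align 2) → ends 2; d at 2 (size 1, align 1) → ends 3; pad 1 to align 4 for h; h at 4 (size 4, align 4) → ends 8; a at 8 (size 4, align 4) → ends 12; total 12 bytes, alignment 4
state at 0 (size 1, align 1) → ends 1
pad 7 to align 8 for vy
vy at 8 (size 8, align 8) → ends 16
x at 16 (size 10, align 2) → ends 26
vx at 26 (size 1, align 1) → ends 27
pad 1 to align 4 for hp
hp at 28 (size 12, align 4) → ends 40
y at 40 (size 4, align 4) → ends 44
z at 44 (size 1, align 1) → ends 45
team at 45 (size 1, align 1) → ends 46
target at 46 (size 2, align 2) → ends 48
cooldown at 48 (size 1, align 1) → ends 49
tail pad 7 to reach multiple of 8
total 56 bytes, alignment 8
— Block2 —
vy at 0 (size 8, align 8) → ends 8
hp at 8 (size 12, align 4) → ends 20
y at 20 (size 4, align 4) → ends 24
x at 24 (size 10, align 2) → ends 34
target at 34 (size 2, align 2) → ends 36
state at 36 (size 1, align 1) → ends 37
vx at 37 (size 1, align 1) → ends 38
z at 38 (size 1, align 1) → ends 39
team at 39 (size 1, align 1) → ends 40
cooldown at 40 (size 1, align 1) → ends 41
tail pad 7 to reach multiple of 8
total 48 bytes, alignment 8
56 − 48 = 8

8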